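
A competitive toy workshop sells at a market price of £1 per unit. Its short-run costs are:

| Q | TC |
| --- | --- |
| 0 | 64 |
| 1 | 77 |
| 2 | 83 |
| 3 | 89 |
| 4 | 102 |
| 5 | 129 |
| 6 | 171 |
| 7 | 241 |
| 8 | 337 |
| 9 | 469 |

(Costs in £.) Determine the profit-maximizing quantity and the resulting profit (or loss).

Compute π = P·Q − TC at each output: Q=0: -64; Q=1: -76; Q=2: -81; Q=3: -86; Q=4: -98; Q=5: -124; Q=6: -165; Q=7: -234; Q=8: -329; Q=9: -460.
Profit is highest at Q = 0. Equivalently, the lowest AVC in the table is 25/3 ≈ £8.33 at Q = 3, and P = £1 falls below it — price never covers variable cost, so the firm shuts down and loses only its fixed cost.

Q = 0 (shut down); profit = -£64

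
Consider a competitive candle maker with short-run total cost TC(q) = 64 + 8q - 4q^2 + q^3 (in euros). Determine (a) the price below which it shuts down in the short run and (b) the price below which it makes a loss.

Shutdown price = min AVC. AVC = 8 - 4q + q^2, with vertex at q = 2 and minimum €4.
ATC = 64/q + 8 - 4q + q^2. Setting dATC/dq = −64/q^2 − 4 + 2q = 0 gives q = 4 (since 2·4^3 − 4·4^2 = 64).
min ATC = 64/4 + 8 − 4·4 + 4^2 = €24. That is the break-even price.
For €4 ≤ P < €24 the firm produces at a loss; below €4 it shuts down.

Shutdown price = €4; break-even price = €24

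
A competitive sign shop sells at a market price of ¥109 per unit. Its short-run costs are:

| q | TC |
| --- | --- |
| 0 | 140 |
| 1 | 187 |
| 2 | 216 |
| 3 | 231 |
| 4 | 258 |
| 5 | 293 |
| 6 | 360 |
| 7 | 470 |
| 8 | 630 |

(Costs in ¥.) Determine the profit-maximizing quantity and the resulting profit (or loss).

q = 6; profit = ¥294

Tabulate TR − TC: q=0: -140; q=1: -78; q=2: 2; q=3: 96; q=4: 178; q=5: 252; q=6: 294; q=7: 293; q=8: 242.
Profit is maximized at q = 6. AVC there is 220/6 = ¥36.67 ≤ P, so producing beats shutting down (which would give -¥140).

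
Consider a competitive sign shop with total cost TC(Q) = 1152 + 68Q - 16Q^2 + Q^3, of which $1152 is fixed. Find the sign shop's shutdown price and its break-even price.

Shutdown price = min AVC. AVC = 68 - 16Q + Q^2, with vertex at Q = 8 and minimum $4.
ATC = 1152/Q + 68 - 16Q + Q^2. Setting dATC/dQ = −1152/Q^2 − 16 + 2Q = 0 gives Q = 12 (since 2·12^3 − 16·12^2 = 1152).
min ATC = 1152/12 + 68 − 16·12 + 12^2 = $116. That is the break-even price.
For $4 ≤ P < $116 the firm produces at a loss; below $4 it shuts down.

Shutdown price = $4; break-even price = $116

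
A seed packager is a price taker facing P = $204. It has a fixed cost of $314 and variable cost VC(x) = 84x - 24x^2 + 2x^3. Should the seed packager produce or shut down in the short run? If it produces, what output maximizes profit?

Produce at x = 10

Strip out fixed cost: VC = 84x - 24x^2 + 2x^3. Then AVC = 84 - 24x + 2x^2 and MC = 84 - 48x + 6x^2.
The AVC parabola has its vertex at x = 24/4 = 6, where AVC = 84 - 24·6 + 2·6^2 = $12.
Because $204 ≥ $12, revenue can cover variable cost; the firm operates.
Solving P = MC: -120 - 48x + 6x^2 = 0 ⇒ x = -2 or 10. On the upward-sloping branch, x* = 10.
Check: AVC at x = 10 is $44 ≤ P, so revenue covers variable cost.
Profit = P·x − TC = 204·10 − 754 = $1286.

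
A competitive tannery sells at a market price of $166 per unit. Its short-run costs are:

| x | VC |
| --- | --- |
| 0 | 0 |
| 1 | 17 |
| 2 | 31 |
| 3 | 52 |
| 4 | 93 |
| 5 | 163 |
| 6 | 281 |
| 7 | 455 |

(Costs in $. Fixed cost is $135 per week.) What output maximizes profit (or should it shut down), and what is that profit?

x = 6; profit = $580

Tabulate TR − TC: x=0: -135; x=1: 14; x=2: 166; x=3: 311; x=4: 436; x=5: 532; x=6: 580; x=7: 572.
Profit is maximized at x = 6. AVC there is 281/6 = $46.83 ≤ P, so producing beats shutting down (which would give -$135).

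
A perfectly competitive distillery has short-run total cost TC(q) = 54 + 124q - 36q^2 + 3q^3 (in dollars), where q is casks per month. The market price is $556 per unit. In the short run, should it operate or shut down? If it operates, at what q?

From TC, MC = TC'(q) = 124 - 72q + 9q^2 and AVC = VC/q = 124 - 36q + 3q^2.
AVC is minimized where dAVC/dq = -36 + 6q = 0, at q = 6; min AVC = 124 - 36·6 + 3·6^2 = $16.
Since P = $556 ≥ min AVC = $16, price covers variable cost and the firm should produce.
Solving P = MC: -432 - 72q + 9q^2 = 0 ⇒ q = -4 or 12. On the upward-sloping branch, q* = 12.
Check: AVC at q = 12 is $124 ≤ P, so revenue covers variable cost.
Profit = P·q − TC = 556·12 − 1542 = $5130.

Produce at q = 12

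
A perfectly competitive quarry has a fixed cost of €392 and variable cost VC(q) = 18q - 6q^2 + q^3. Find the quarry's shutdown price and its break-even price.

Shutdown price = min AVC. AVC = 18 - 6q + q^2, with vertex at q = 3 and minimum €9.
ATC = 392/q + 18 - 6q + q^2. Setting dATC/dq = −392/q^2 − 6 + 2q = 0 gives q = 7 (since 2·7^3 − 6·7^2 = 392).
min ATC = 392/7 + 18 − 6·7 + 7^2 = €81. That is the break-even price.
Between these two prices the firm operates at a loss; above €81 it earns a profit.

Shutdown price = €9; break-even price = €81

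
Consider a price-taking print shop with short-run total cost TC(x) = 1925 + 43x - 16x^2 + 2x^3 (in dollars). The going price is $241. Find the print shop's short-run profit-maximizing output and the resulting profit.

Profit = -$305 at x = 9

AVC = 43 - 16x + 2x^2; min AVC = $11 at x = 4. Since P = $241 ≥ min AVC, the firm produces.
MC = 43 - 32x + 6x^2. Setting P = MC and taking the root on the rising branch gives x* = 9.
TR = 241·9 = 2169. TC = 1925 + 549 = 2474. Profit = 2169 − 2474 = -$305.
By producing, the firm covers all variable cost plus $1620 of fixed cost; shutting down would lose the full $1925.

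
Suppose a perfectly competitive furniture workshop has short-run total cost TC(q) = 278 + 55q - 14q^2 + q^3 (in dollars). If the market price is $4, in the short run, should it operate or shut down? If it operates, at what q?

Shut down

Strip out fixed cost: VC = 55q - 14q^2 + q^3. Then AVC = 55 - 14q + q^2 and MC = 55 - 28q + 3q^2.
The AVC parabola has its vertex at q = 14/2 = 7, where AVC = 55 - 14·7 + 7^2 = $6.
P = $4 lies below min AVC = $6; no output level covers variable cost.
Best response: produce nothing and absorb the $278 fixed cost.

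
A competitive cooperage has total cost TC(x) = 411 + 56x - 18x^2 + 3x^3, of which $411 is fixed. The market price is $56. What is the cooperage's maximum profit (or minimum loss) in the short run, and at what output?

Profit = -$315 at x = 4

AVC = 56 - 18x + 3x^2 has its minimum $29 at x = 3; price $56 clears that bar, so the firm operates.
With MC = 56 - 36x + 9x^2, P = MC on the upward-sloping part at x* = 4.
TR = 56·4 = 224. TC = 411 + 128 = 539. Profit = 224 − 539 = -$315.
Shutting down would mean losing the fixed cost of $411, so operating at a loss of $315 is better by $96.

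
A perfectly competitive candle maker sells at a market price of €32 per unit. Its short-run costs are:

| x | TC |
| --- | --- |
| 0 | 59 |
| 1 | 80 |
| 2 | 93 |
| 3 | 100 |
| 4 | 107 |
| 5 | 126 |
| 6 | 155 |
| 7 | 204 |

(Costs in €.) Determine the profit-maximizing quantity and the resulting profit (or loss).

x = 6; profit = €37

Compute π = P·x − TC at each output: x=0: -59; x=1: -48; x=2: -29; x=3: -4; x=4: 21; x=5: 34; x=6: 37; x=7: 20.
Profit is maximized at x = 6. AVC there is 96/6 = €16 ≤ P, so producing beats shutting down (which would give -€59).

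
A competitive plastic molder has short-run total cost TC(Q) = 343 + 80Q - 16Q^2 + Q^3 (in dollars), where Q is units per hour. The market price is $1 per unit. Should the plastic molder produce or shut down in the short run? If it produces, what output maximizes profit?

Variable cost is VC = 80Q - 16Q^2 + Q^3, so AVC = VC/Q = 80 - 16Q + Q^2 and MC = dTC/dQ = 80 - 32Q + 3Q^2.
AVC hits its minimum where MC = AVC, at Q = 8, giving min AVC = 80 - 16·8 + 8^2 = $16.
P = $1 lies below min AVC = $16; no output level covers variable cost.
The firm minimizes its loss by shutting down and losing only its fixed cost of $343.

Shut down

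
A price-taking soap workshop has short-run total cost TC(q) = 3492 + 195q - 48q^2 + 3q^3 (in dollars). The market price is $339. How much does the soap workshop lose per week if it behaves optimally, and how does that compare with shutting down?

Profit = -$36 at q = 12

AVC = 195 - 48q + 3q^2; min AVC = $3 at q = 8. Since P = $339 ≥ min AVC, the firm produces.
With MC = 195 - 96q + 9q^2, P = MC on the upward-sloping part at q* = 12.
TR = 339·12 = 4068. TC = 3492 + 612 = 4104. Profit = 4068 − 4104 = -$36.
By producing, the firm covers all variable cost plus $3456 of fixed cost; shutting down would lose the full $3492.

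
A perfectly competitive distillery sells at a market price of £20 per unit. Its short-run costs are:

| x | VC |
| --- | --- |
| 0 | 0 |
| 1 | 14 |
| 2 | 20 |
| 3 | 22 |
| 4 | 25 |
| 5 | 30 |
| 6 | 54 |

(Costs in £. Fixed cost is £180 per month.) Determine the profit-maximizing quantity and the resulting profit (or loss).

x = 5; profit = -£110

Tabulate TR − TC: x=0: -180; x=1: -174; x=2: -160; x=3: -142; x=4: -125; x=5: -110; x=6: -114.
Profit is maximized at x = 5. AVC there is 30/5 = £6 ≤ P, so producing beats shutting down (which would give -£180).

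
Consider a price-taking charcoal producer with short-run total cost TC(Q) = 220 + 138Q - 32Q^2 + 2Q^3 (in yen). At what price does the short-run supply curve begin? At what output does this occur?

¥10 per unit, at Q = 8

The firm shuts down when price falls below the minimum of average variable cost. AVC = VC/Q = 138 - 32Q + 2Q^2.
At the minimum of AVC, MC = AVC. MC = 138 - 64Q + 6Q^2; setting MC = AVC gives 4Q^2 - 32Q = 0, so Q = 8. min AVC = 10.
The firm shuts down for any P below ¥10.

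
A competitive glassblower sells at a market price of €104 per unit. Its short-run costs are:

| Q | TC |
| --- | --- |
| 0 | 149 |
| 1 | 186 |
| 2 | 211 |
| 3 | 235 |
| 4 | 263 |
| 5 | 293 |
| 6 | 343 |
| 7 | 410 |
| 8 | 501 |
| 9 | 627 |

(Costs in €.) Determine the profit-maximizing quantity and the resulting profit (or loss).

Profit at each row (π = 104Q − TC): Q=0: -149; Q=1: -82; Q=2: -3; Q=3: 77; Q=4: 153; Q=5: 227; Q=6: 281; Q=7: 318; Q=8: 331; Q=9: 309.
Profit is maximized at Q = 8. AVC there is 352/8 = €44 ≤ P, so producing beats shutting down (which would give -€149).

Q = 8; profit = €331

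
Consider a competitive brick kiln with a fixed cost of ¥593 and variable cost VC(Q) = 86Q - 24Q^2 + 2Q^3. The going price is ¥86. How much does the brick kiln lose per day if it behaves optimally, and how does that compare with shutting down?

AVC = 86 - 24Q + 2Q^2; min AVC = ¥14 at Q = 6. Since P = ¥86 ≥ min AVC, the firm produces.
MC = 86 - 48Q + 6Q^2. Setting P = MC and taking the root on the rising branch gives Q* = 8.
TR = 86·8 = 688. TC = 593 + 176 = 769. Profit = 688 − 769 = -¥81.
That loss of ¥81 beats the ¥593 the firm would lose by shutting down; producing recovers ¥512 of fixed cost.

Profit = -¥81 at Q = 8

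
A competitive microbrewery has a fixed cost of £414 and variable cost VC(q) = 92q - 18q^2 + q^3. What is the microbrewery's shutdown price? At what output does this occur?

£11 per unit, at q = 9

The shutdown price is the minimum of AVC. VC = 92q - 18q^2 + q^3, so AVC = 92 - 18q + q^2.
dAVC/dq = -18 + 2q = 0 gives q = 9. min AVC = 92 - 18·9 + 9^2 = 11.
The firm shuts down for any P below £11.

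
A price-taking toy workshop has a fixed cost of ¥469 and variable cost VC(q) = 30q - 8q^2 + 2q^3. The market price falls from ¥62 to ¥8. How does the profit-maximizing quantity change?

Output falls from 4 to 0 (the firm shuts down)

MC = 30 - 16q + 6q^2; the shutdown threshold is min AVC = ¥22 (at q = 2).
At P = ¥62 ≥ min AVC, set P = MC on the rising branch: q = 4.
At P = ¥8 < min AVC = ¥22, price no longer covers variable cost at any output, so the firm shuts down: q = 0.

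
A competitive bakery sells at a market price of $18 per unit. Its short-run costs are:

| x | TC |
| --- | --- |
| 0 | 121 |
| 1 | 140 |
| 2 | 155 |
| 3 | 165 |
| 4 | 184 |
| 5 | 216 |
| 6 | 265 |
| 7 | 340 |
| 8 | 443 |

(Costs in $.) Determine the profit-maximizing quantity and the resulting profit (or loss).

Tabulate TR − TC: x=0: -121; x=1: -122; x=2: -119; x=3: -111; x=4: -112; x=5: -126; x=6: -157; x=7: -214; x=8: -299.
Profit is maximized at x = 3. AVC there is 44/3 = $14.67 ≤ P, so producing beats shutting down (which would give -$121).

x = 3; profit = -$111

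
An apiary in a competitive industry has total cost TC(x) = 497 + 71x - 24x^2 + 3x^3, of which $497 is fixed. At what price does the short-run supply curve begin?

The firm shuts down when price falls below the minimum of average variable cost. AVC = VC/x = 71 - 24x + 3x^2.
At the minimum of AVC, MC = AVC. MC = 71 - 48x + 9x^2; setting MC = AVC gives 6x^2 - 24x = 0, so x = 4. min AVC = 23.
So the shutdown price is $23.

$23 per unit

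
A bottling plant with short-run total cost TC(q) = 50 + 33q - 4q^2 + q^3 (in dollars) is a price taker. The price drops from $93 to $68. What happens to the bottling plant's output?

MC = 33 - 8q + 3q^2; the shutdown threshold is min AVC = $29 (at q = 2).
With P = $93 above the shutdown price, P = MC gives q = 6.
At P = $68 ≥ min AVC, set P = MC: q = 5. The firm stays open but cuts output.

Output falls from 6 to 5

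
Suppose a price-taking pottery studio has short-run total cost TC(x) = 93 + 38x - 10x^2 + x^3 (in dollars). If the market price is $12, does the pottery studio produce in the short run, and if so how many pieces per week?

Shut down

From TC, MC = TC'(x) = 38 - 20x + 3x^2 and AVC = VC/x = 38 - 10x + x^2.
AVC is minimized where dAVC/dx = -10 + 2x = 0, at x = 5; min AVC = 38 - 10·5 + 5^2 = $13.
With P < min AVC ($12 < $13), every unit sold adds to the loss.
Best response: produce nothing and absorb the $93 fixed cost.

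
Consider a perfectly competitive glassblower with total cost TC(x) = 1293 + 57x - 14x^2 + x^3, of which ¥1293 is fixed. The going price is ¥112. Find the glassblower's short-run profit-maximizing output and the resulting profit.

Profit = -¥325 at x = 11

AVC = 57 - 14x + x^2 has its minimum ¥8 at x = 7; price ¥112 clears that bar, so the firm operates.
With MC = 57 - 28x + 3x^2, P = MC on the upward-sloping part at x* = 11.
TR = 112·11 = 1232. TC = 1293 + 264 = 1557. Profit = 1232 − 1557 = -¥325.
By producing, the firm covers all variable cost plus ¥968 of fixed cost; shutting down would lose the full ¥1293.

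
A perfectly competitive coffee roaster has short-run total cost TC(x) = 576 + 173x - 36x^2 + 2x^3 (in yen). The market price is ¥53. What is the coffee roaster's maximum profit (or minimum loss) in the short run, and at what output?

AVC = 173 - 36x + 2x^2; min AVC = ¥11 at x = 9. Since P = ¥53 ≥ min AVC, the firm produces.
MC = 173 - 72x + 6x^2. Setting P = MC and taking the root on the rising branch gives x* = 10.
TR = 53·10 = 530. TC = 576 + 130 = 706. Profit = 530 − 706 = -¥176.
Shutting down would mean losing the fixed cost of ¥576, so operating at a loss of ¥176 is better by ¥400.

Profit = -¥176 at x = 10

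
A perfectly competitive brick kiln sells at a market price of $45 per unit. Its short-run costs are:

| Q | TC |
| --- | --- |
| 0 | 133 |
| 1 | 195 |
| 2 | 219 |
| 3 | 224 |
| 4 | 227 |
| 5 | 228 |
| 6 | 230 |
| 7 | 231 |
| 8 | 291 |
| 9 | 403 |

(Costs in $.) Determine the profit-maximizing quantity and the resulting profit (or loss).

Q = 7; profit = $84

Profit at each row (π = 45Q − TC): Q=0: -133; Q=1: -150; Q=2: -129; Q=3: -89; Q=4: -47; Q=5: -3; Q=6: 40; Q=7: 84; Q=8: 69; Q=9: 2.
Profit is maximized at Q = 7. AVC there is 98/7 = $14 ≤ P, so producing beats shutting down (which would give -$133).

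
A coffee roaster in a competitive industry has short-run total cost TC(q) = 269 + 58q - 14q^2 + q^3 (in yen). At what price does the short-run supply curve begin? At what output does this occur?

¥9 per unit, at q = 7

The shutdown price is the minimum of AVC. VC = 58q - 14q^2 + q^3, so AVC = 58 - 14q + q^2.
dAVC/dq = -14 + 2q = 0 gives q = 7. min AVC = 58 - 14·7 + 7^2 = 9.
So the shutdown price is ¥9.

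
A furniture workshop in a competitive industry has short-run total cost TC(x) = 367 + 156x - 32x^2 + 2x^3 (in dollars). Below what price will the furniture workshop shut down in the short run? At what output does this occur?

The firm shuts down when price falls below the minimum of average variable cost. AVC = VC/x = 156 - 32x + 2x^2.
At the minimum of AVC, MC = AVC. MC = 156 - 64x + 6x^2; setting MC = AVC gives 4x^2 - 32x = 0, so x = 8. min AVC = 28.
So the shutdown price is $28.

$28 per unit, at x = 8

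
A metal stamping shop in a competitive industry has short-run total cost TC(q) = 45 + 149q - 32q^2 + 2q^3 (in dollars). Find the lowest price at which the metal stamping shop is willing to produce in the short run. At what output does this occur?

$21 per unit, at q = 8

The shutdown price is the minimum of AVC. VC = 149q - 32q^2 + 2q^3, so AVC = 149 - 32q + 2q^2.
dAVC/dq = -32 + 4q = 0 gives q = 8. min AVC = 149 - 32·8 + 2·8^2 = 21.
The firm shuts down for any P below $21.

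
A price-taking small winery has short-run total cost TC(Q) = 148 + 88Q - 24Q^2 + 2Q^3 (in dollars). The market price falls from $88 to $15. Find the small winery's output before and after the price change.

MC = 88 - 48Q + 6Q^2; the shutdown threshold is min AVC = $16 (at Q = 6).
At P = $88 ≥ min AVC, set P = MC on the rising branch: Q = 8.
At P = $15 < min AVC = $16, price no longer covers variable cost at any output, so the firm shuts down: Q = 0.

Output falls from 8 to 0 (the firm shuts down)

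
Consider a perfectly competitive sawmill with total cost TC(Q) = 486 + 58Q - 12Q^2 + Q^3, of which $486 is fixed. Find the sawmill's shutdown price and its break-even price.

AVC = 58 - 12Q + Q^2; minimized at Q = 6, giving min AVC = $22. That is the shutdown price.
ATC = 486/Q + 58 - 12Q + Q^2. Setting dATC/dQ = −486/Q^2 − 12 + 2Q = 0 gives Q = 9 (since 2·9^3 − 12·9^2 = 486).
min ATC = 486/9 + 58 − 12·9 + 9^2 = $85. That is the break-even price.
Between these two prices the firm operates at a loss; above $85 it earns a profit.

Shutdown price = $22; break-even price = $85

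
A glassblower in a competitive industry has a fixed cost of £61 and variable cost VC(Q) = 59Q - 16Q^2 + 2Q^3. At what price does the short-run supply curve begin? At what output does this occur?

£27 per unit, at Q = 4

Short-run supply begins at min AVC. From VC = 59Q - 16Q^2 + 2Q^3, AVC = 59 - 16Q + 2Q^2.
At the minimum of AVC, MC = AVC. MC = 59 - 32Q + 6Q^2; setting MC = AVC gives 4Q^2 - 16Q = 0, so Q = 4. min AVC = 27.
The firm shuts down for any P below £27.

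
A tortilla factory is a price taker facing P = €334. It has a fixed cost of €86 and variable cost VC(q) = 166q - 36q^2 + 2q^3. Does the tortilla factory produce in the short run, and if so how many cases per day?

Variable cost is VC = 166q - 36q^2 + 2q^3, so AVC = VC/q = 166 - 36q + 2q^2 and MC = dTC/dq = 166 - 72q + 6q^2.
AVC hits its minimum where MC = AVC, at q = 9, giving min AVC = 166 - 36·9 + 2·9^2 = €4.
Since P = €334 ≥ min AVC = €4, price covers variable cost and the firm should produce.
P = MC gives -168 - 72q + 6q^2 = 0, with roots -2 and 14. Take the larger (rising MC): q* = 14.
Check: AVC at q = 14 is €54 ≤ P, so revenue covers variable cost.
Profit = P·q − TC = 334·14 − 842 = €3834.

Produce at q = 14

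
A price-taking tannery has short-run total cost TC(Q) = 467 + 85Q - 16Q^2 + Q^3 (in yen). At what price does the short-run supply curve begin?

Short-run supply begins at min AVC. From VC = 85Q - 16Q^2 + Q^3, AVC = 85 - 16Q + Q^2.
dAVC/dQ = -16 + 2Q = 0 gives Q = 8. min AVC = 85 - 16·8 + 8^2 = 21.
So the shutdown price is ¥21.

¥21 per unit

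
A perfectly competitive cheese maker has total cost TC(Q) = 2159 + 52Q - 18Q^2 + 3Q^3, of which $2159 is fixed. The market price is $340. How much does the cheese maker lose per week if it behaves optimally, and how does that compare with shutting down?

Profit = -$239 at Q = 8

AVC = 52 - 18Q + 3Q^2 has its minimum $25 at Q = 3; price $340 clears that bar, so the firm operates.
With MC = 52 - 36Q + 9Q^2, P = MC on the upward-sloping part at Q* = 8.
TR = 340·8 = 2720. TC = 2159 + 800 = 2959. Profit = 2720 − 2959 = -$239.
That loss of $239 beats the $2159 the firm would lose by shutting down; producing recovers $1920 of fixed cost.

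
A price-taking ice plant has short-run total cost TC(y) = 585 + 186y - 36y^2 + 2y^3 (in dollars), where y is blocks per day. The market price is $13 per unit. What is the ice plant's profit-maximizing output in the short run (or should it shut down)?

Strip out fixed cost: VC = 186y - 36y^2 + 2y^3. Then AVC = 186 - 36y + 2y^2 and MC = 186 - 72y + 6y^2.
AVC is minimized where dAVC/dy = -36 + 4y = 0, at y = 9; min AVC = 186 - 36·9 + 2·9^2 = $24.
Since P = $13 < min AVC = $24, price fails to cover variable cost at any output.
Shutting down limits the loss to fixed cost, $585.

Shut down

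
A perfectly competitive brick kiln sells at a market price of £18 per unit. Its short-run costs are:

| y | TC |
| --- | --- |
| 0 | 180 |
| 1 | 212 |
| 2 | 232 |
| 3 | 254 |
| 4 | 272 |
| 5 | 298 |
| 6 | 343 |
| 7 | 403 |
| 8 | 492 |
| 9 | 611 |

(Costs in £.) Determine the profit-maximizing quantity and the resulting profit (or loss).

y = 0 (shut down); profit = -£180

Tabulate TR − TC: y=0: -180; y=1: -194; y=2: -196; y=3: -200; y=4: -200; y=5: -208; y=6: -235; y=7: -277; y=8: -348; y=9: -449.
Profit is highest at y = 0. Equivalently, the lowest AVC in the table is 92/4 ≈ £23 at y = 4, and P = £18 falls below it — price never covers variable cost, so the firm shuts down and loses only its fixed cost.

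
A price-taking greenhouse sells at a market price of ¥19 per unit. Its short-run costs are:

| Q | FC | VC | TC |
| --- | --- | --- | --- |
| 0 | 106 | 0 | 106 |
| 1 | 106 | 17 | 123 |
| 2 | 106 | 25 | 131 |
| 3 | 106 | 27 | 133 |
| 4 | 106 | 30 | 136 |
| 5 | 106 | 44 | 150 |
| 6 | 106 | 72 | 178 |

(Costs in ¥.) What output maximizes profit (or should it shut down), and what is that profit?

Compute π = P·Q − TC at each output: Q=0: -106; Q=1: -104; Q=2: -93; Q=3: -76; Q=4: -60; Q=5: -55; Q=6: -64.
Profit is maximized at Q = 5. AVC there is 44/5 = ¥8.80 ≤ P, so producing beats shutting down (which would give -¥106).

Q = 5; profit = -¥55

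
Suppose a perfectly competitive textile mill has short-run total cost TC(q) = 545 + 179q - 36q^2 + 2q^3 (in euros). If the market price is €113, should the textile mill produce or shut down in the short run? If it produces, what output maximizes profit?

Produce at q = 11

Strip out fixed cost: VC = 179q - 36q^2 + 2q^3. Then AVC = 179 - 36q + 2q^2 and MC = 179 - 72q + 6q^2.
The AVC parabola has its vertex at q = 36/4 = 9, where AVC = 179 - 36·9 + 2·9^2 = €17.
Because €113 ≥ €17, revenue can cover variable cost; the firm operates.
Set P = MC: 113 = 179 - 72q + 6q^2 → 66 - 72q + 6q^2 = 0. The roots are q = 1 and q = 11; the profit-maximizing output is on the rising part of MC, so q* = 11.
Check: AVC at q = 11 is €25 ≤ P, so revenue covers variable cost.
Profit = P·q − TC = 113·11 − 820 = €423.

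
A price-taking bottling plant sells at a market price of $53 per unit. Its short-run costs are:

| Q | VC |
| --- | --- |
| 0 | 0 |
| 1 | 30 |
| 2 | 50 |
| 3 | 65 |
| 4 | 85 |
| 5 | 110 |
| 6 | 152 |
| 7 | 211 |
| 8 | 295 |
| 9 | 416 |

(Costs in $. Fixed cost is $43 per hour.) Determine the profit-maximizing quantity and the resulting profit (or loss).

Profit at each row (π = 53Q − TC): Q=0: -43; Q=1: -20; Q=2: 13; Q=3: 51; Q=4: 84; Q=5: 112; Q=6: 123; Q=7: 117; Q=8: 86; Q=9: 18.
Profit is maximized at Q = 6. AVC there is 152/6 = $25.33 ≤ P, so producing beats shutting down (which would give -$43).

Q = 6; profit = $123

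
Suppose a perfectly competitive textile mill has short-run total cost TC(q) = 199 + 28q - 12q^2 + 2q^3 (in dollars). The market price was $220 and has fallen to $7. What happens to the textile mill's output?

Output falls from 8 to 0 (the firm shuts down)

AVC = 28 - 12q + 2q^2, minimized at q = 3 where min AVC = $10. MC = 28 - 24q + 6q^2.
At P = $220 ≥ min AVC, set P = MC on the rising branch: q = 8.
At P = $7 < min AVC = $10, price no longer covers variable cost at any output, so the firm shuts down: q = 0.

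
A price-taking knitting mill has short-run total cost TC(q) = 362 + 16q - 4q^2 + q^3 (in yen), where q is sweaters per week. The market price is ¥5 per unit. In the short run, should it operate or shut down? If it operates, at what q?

Shut down

From TC, MC = TC'(q) = 16 - 8q + 3q^2 and AVC = VC/q = 16 - 4q + q^2.
AVC hits its minimum where MC = AVC, at q = 2, giving min AVC = 16 - 4·2 + 2^2 = ¥12.
P = ¥5 lies below min AVC = ¥12; no output level covers variable cost.
Shutting down limits the loss to fixed cost, ¥362.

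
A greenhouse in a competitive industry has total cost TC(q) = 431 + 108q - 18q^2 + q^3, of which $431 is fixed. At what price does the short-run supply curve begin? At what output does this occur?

$27 per unit, at q = 9

Short-run supply begins at min AVC. From VC = 108q - 18q^2 + q^3, AVC = 108 - 18q + q^2.
dAVC/dq = -18 + 2q = 0 gives q = 9. min AVC = 108 - 18·9 + 9^2 = 27.
The firm shuts down for any P below $27.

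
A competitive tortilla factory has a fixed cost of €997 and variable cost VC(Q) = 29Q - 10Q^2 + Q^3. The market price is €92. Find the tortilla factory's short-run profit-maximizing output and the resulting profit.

Profit = -€349 at Q = 9

AVC = 29 - 10Q + Q^2; min AVC = €4 at Q = 5. Since P = €92 ≥ min AVC, the firm produces.
With MC = 29 - 20Q + 3Q^2, P = MC on the upward-sloping part at Q* = 9.
TR = 92·9 = 828. TC = 997 + 180 = 1177. Profit = 828 − 1177 = -€349.
That loss of €349 beats the €997 the firm would lose by shutting down; producing recovers €648 of fixed cost.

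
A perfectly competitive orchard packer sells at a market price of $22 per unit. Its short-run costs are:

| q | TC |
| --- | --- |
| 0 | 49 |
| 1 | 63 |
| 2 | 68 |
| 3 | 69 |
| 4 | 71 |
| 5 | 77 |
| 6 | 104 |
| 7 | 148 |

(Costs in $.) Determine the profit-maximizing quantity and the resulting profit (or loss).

Compute π = P·q − TC at each output: q=0: -49; q=1: -41; q=2: -24; q=3: -3; q=4: 17; q=5: 33; q=6: 28; q=7: 6.
Profit is maximized at q = 5. AVC there is 28/5 = $5.60 ≤ P, so producing beats shutting down (which would give -$49).

q = 5; profit = $33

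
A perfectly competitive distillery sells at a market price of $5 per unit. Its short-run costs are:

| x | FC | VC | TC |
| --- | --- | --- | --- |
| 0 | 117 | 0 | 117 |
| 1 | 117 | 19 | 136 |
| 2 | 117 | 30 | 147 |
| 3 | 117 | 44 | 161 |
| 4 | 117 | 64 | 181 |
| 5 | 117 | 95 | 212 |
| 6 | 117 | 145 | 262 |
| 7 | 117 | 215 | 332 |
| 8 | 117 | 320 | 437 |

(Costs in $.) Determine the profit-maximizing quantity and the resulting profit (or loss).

Compute π = P·x − TC at each output: x=0: -117; x=1: -131; x=2: -137; x=3: -146; x=4: -161; x=5: -187; x=6: -232; x=7: -297; x=8: -397.
Profit is highest at x = 0. Equivalently, the lowest AVC in the table is 44/3 ≈ $14.67 at x = 3, and P = $5 falls below it — price never covers variable cost, so the firm shuts down and loses only its fixed cost.

x = 0 (shut down); profit = -$117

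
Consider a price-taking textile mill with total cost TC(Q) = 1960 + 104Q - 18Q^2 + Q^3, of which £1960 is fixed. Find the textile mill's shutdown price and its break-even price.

Shutdown price = £23; break-even price = £188

Shutdown price = min AVC. AVC = 104 - 18Q + Q^2, with vertex at Q = 9 and minimum £23.
ATC = 1960/Q + 104 - 18Q + Q^2. Setting dATC/dQ = −1960/Q^2 − 18 + 2Q = 0 gives Q = 14 (since 2·14^3 − 18·14^2 = 1960).
min ATC = 1960/14 + 104 − 18·14 + 14^2 = £188. That is the break-even price.
For £23 ≤ P < £188 the firm produces at a loss; below £23 it shuts down.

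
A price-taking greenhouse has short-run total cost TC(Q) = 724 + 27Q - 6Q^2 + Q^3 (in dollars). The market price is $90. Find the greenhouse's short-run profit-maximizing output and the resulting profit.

AVC = 27 - 6Q + Q^2 has its minimum $18 at Q = 3; price $90 clears that bar, so the firm operates.
MC = 27 - 12Q + 3Q^2. Setting P = MC and taking the root on the rising branch gives Q* = 7.
TR = 90·7 = 630. TC = 724 + 238 = 962. Profit = 630 − 962 = -$332.
By producing, the firm covers all variable cost plus $392 of fixed cost; shutting down would lose the full $724.

Profit = -$332 at Q = 7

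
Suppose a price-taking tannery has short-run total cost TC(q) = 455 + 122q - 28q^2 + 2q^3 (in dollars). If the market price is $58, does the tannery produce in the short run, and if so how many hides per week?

Variable cost is VC = 122q - 28q^2 + 2q^3, so AVC = VC/q = 122 - 28q + 2q^2 and MC = dTC/dq = 122 - 56q + 6q^2.
AVC is minimized where dAVC/dq = -28 + 4q = 0, at q = 7; min AVC = 122 - 28·7 + 2·7^2 = $24.
Since P = $58 ≥ min AVC = $24, price covers variable cost and the firm should produce.
Solving P = MC: 64 - 56q + 6q^2 = 0 ⇒ q = 4/3 or 8. On the upward-sloping branch, q* = 8.
Check: AVC at q = 8 is $26 ≤ P, so revenue covers variable cost.
Profit = P·q − TC = 58·8 − 663 = -$199, a loss, but smaller than the $455 fixed cost the firm would lose by shutting down.

Produce at q = 8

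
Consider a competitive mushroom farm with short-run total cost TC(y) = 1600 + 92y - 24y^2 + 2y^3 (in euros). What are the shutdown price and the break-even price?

AVC = 92 - 24y + 2y^2; minimized at y = 6, giving min AVC = €20. That is the shutdown price.
ATC = 1600/y + 92 - 24y + 2y^2. Setting dATC/dy = −1600/y^2 − 24 + 4y = 0 gives y = 10 (since 4·10^3 − 24·10^2 = 1600).
min ATC = 1600/10 + 92 − 24·10 + 2·10^2 = €212. That is the break-even price.
For €20 ≤ P < €212 the firm produces at a loss; below €20 it shuts down.

Shutdown price = €20; break-even price = €212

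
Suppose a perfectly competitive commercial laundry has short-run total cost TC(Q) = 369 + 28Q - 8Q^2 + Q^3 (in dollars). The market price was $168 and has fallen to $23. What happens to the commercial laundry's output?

Output falls from 10 to 5

MC = 28 - 16Q + 3Q^2; the shutdown threshold is min AVC = $12 (at Q = 4).
With P = $168 above the shutdown price, P = MC gives Q = 10.
At P = $23 ≥ min AVC, set P = MC: Q = 5. The firm stays open but cuts output.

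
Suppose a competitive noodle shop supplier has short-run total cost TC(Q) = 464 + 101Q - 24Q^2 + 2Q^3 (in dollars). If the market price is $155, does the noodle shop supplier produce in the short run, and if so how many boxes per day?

Strip out fixed cost: VC = 101Q - 24Q^2 + 2Q^3. Then AVC = 101 - 24Q + 2Q^2 and MC = 101 - 48Q + 6Q^2.
The AVC parabola has its vertex at Q = 24/4 = 6, where AVC = 101 - 24·6 + 2·6^2 = $29.
Since P = $155 ≥ min AVC = $29, price covers variable cost and the firm should produce.
P = MC gives -54 - 48Q + 6Q^2 = 0, with roots -1 and 9. Take the larger (rising MC): Q* = 9.
Check: AVC at Q = 9 is $47 ≤ P, so revenue covers variable cost.
Profit = P·Q − TC = 155·9 − 887 = $508.

Produce at Q = 9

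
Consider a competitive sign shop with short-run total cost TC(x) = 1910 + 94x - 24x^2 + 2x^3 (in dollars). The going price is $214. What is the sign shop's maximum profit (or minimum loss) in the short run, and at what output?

AVC = 94 - 24x + 2x^2; min AVC = $22 at x = 6. Since P = $214 ≥ min AVC, the firm produces.
MC = 94 - 48x + 6x^2. Setting P = MC and taking the root on the rising branch gives x* = 10.
TR = 214·10 = 2140. TC = 1910 + 540 = 2450. Profit = 2140 − 2450 = -$310.
That loss of $310 beats the $1910 the firm would lose by shutting down; producing recovers $1600 of fixed cost.

Profit = -$310 at x = 10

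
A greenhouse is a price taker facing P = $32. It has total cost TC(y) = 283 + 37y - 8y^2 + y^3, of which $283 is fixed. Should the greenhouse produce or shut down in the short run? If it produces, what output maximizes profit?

Produce at y = 5

Strip out fixed cost: VC = 37y - 8y^2 + y^3. Then AVC = 37 - 8y + y^2 and MC = 37 - 16y + 3y^2.
The AVC parabola has its vertex at y = 8/2 = 4, where AVC = 37 - 8·4 + 4^2 = $21.
Since P = $32 ≥ min AVC = $21, price covers variable cost and the firm should produce.
Solving P = MC: 5 - 16y + 3y^2 = 0 ⇒ y = 1/3 or 5. On the upward-sloping branch, y* = 5.
Check: AVC at y = 5 is $22 ≤ P, so revenue covers variable cost.
Profit = P·y − TC = 32·5 − 393 = -$233, a loss, but smaller than the $283 fixed cost the firm would lose by shutting down.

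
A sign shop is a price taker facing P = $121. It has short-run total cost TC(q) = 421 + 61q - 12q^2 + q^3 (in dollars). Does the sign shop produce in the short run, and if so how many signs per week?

Strip out fixed cost: VC = 61q - 12q^2 + q^3. Then AVC = 61 - 12q + q^2 and MC = 61 - 24q + 3q^2.
AVC is minimized where dAVC/dq = -12 + 2q = 0, at q = 6; min AVC = 61 - 12·6 + 6^2 = $25.
Since P = $121 ≥ min AVC = $25, price covers variable cost and the firm should produce.
Solving P = MC: -60 - 24q + 3q^2 = 0 ⇒ q = -2 or 10. On the upward-sloping branch, q* = 10.
Check: AVC at q = 10 is $41 ≤ P, so revenue covers variable cost.
Profit = P·q − TC = 121·10 − 831 = $379.

Produce at q = 10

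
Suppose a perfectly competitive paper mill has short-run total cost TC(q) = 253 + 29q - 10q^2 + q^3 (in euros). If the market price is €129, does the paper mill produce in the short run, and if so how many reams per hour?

Produce at q = 10

Strip out fixed cost: VC = 29q - 10q^2 + q^3. Then AVC = 29 - 10q + q^2 and MC = 29 - 20q + 3q^2.
AVC is minimized where dAVC/dq = -10 + 2q = 0, at q = 5; min AVC = 29 - 10·5 + 5^2 = €4.
Because €129 ≥ €4, revenue can cover variable cost; the firm operates.
Solving P = MC: -100 - 20q + 3q^2 = 0 ⇒ q = -10/3 or 10. On the upward-sloping branch, q* = 10.
Check: AVC at q = 10 is €29 ≤ P, so revenue covers variable cost.
Profit = P·q − TC = 129·10 − 543 = €747.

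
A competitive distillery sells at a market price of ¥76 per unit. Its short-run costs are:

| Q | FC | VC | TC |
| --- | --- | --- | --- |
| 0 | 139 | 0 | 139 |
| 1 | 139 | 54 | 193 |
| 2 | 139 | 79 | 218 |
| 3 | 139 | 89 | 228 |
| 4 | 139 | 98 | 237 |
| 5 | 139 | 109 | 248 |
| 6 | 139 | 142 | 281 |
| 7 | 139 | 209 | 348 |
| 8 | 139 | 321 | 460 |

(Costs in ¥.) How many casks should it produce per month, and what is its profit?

Profit at each row (π = 76Q − TC): Q=0: -139; Q=1: -117; Q=2: -66; Q=3: 0; Q=4: 67; Q=5: 132; Q=6: 175; Q=7: 184; Q=8: 148.
Profit is maximized at Q = 7. AVC there is 209/7 = ¥29.86 ≤ P, so producing beats shutting down (which would give -¥139).

Q = 7; profit = ¥184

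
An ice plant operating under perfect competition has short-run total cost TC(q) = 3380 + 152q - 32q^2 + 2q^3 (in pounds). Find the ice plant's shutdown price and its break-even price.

AVC = 152 - 32q + 2q^2; minimized at q = 8, giving min AVC = £24. That is the shutdown price.
ATC = 3380/q + 152 - 32q + 2q^2. Setting dATC/dq = −3380/q^2 − 32 + 4q = 0 gives q = 13 (since 4·13^3 − 32·13^2 = 3380).
min ATC = 3380/13 + 152 − 32·13 + 2·13^2 = £334. That is the break-even price.
Between these two prices the firm operates at a loss; above £334 it earns a profit.

Shutdown price = £24; break-even price = £334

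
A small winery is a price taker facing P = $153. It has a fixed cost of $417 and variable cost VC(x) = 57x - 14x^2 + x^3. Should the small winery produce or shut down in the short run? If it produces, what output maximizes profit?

Produce at x = 12

Variable cost is VC = 57x - 14x^2 + x^3, so AVC = VC/x = 57 - 14x + x^2 and MC = dTC/dx = 57 - 28x + 3x^2.
The AVC parabola has its vertex at x = 14/2 = 7, where AVC = 57 - 14·7 + 7^2 = $8.
P = $153 exceeds min AVC = $8, so the firm stays open.
Set P = MC: 153 = 57 - 28x + 3x^2 → -96 - 28x + 3x^2 = 0. The roots are x = -8/3 and x = 12; the profit-maximizing output is on the rising part of MC, so x* = 12.
Check: AVC at x = 12 is $33 ≤ P, so revenue covers variable cost.
Profit = P·x − TC = 153·12 − 813 = $1023.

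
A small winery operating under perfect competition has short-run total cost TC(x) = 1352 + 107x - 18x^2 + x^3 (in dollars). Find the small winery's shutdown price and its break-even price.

Shutdown price = $26; break-even price = $146

Shutdown price = min AVC. AVC = 107 - 18x + x^2, with vertex at x = 9 and minimum $26.
ATC = 1352/x + 107 - 18x + x^2. Setting dATC/dx = −1352/x^2 − 18 + 2x = 0 gives x = 13 (since 2·13^3 − 18·13^2 = 1352).
min ATC = 1352/13 + 107 − 18·13 + 13^2 = $146. That is the break-even price.
Between these two prices the firm operates at a loss; above $146 it earns a profit.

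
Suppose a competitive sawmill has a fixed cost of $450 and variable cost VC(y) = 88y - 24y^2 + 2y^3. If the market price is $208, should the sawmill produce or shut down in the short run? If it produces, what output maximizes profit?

Produce at y = 10

Strip out fixed cost: VC = 88y - 24y^2 + 2y^3. Then AVC = 88 - 24y + 2y^2 and MC = 88 - 48y + 6y^2.
AVC is minimized where dAVC/dy = -24 + 4y = 0, at y = 6; min AVC = 88 - 24·6 + 2·6^2 = $16.
P = $208 exceeds min AVC = $16, so the firm stays open.
P = MC gives -120 - 48y + 6y^2 = 0, with roots -2 and 10. Take the larger (rising MC): y* = 10.
Check: AVC at y = 10 is $48 ≤ P, so revenue covers variable cost.
Profit = P·y − TC = 208·10 − 930 = $1150.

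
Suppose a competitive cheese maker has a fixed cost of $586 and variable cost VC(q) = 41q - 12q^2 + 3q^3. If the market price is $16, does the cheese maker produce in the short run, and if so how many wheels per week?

From TC, MC = TC'(q) = 41 - 24q + 9q^2 and AVC = VC/q = 41 - 12q + 3q^2.
The AVC parabola has its vertex at q = 12/6 = 2, where AVC = 41 - 12·2 + 3·2^2 = $29.
P = $16 lies below min AVC = $29; no output level covers variable cost.
Shutting down limits the loss to fixed cost, $586.

Shut down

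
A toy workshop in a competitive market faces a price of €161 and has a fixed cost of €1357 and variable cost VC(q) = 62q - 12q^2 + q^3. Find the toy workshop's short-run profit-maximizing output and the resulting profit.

Profit = -€147 at q = 11

AVC = 62 - 12q + q^2 has its minimum €26 at q = 6; price €161 clears that bar, so the firm operates.
With MC = 62 - 24q + 3q^2, P = MC on the upward-sloping part at q* = 11.
TR = 161·11 = 1771. TC = 1357 + 561 = 1918. Profit = 1771 − 1918 = -€147.
By producing, the firm covers all variable cost plus €1210 of fixed cost; shutting down would lose the full €1357.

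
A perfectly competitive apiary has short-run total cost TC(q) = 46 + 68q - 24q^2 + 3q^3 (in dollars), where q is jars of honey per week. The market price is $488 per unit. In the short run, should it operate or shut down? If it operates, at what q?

Strip out fixed cost: VC = 68q - 24q^2 + 3q^3. Then AVC = 68 - 24q + 3q^2 and MC = 68 - 48q + 9q^2.
AVC is minimized where dAVC/dq = -24 + 6q = 0, at q = 4; min AVC = 68 - 24·4 + 3·4^2 = $20.
Since P = $488 ≥ min AVC = $20, price covers variable cost and the firm should produce.
Solving P = MC: -420 - 48q + 9q^2 = 0 ⇒ q = -14/3 or 10. On the upward-sloping branch, q* = 10.
Check: AVC at q = 10 is $128 ≤ P, so revenue covers variable cost.
Profit = P·q − TC = 488·10 − 1326 = $3554.

Produce at q = 10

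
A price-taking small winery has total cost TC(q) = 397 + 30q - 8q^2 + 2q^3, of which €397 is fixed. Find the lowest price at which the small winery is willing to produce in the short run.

Short-run supply begins at min AVC. From VC = 30q - 8q^2 + 2q^3, AVC = 30 - 8q + 2q^2.
dAVC/dq = -8 + 4q = 0 gives q = 2. min AVC = 30 - 8·2 + 2·2^2 = 22.
The firm shuts down for any P below €22.

€22 per unit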